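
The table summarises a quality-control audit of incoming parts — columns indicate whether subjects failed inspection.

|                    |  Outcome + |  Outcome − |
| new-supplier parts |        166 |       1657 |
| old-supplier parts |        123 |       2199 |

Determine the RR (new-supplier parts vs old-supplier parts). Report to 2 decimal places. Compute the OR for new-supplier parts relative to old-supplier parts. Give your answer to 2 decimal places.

RR = 1.72; OR = 1.79

risk, new-supplier parts = 166/1823 = 0.0911
risk, old-supplier parts = 123/2322 = 0.0530
RR = 0.0911 / 0.0530 = 1.72
OR = (166 × 2199) / (1657 × 123) = 365034/203811 ≈ 1.79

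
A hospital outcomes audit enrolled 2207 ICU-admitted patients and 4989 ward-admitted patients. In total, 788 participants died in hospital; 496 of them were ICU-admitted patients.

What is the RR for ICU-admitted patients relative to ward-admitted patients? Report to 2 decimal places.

ICU-admitted patients without the outcome: 2207 − 496 = 1711
ward-admitted patients with the outcome: 788 − 496 = 292
ward-admitted patients without the outcome: 4989 − 292 = 4697
risk, ICU-admitted patients = 496/2207 = 0.2247
risk, ward-admitted patients = 292/4989 = 0.0585
RR = 0.2247 / 0.0585 = 3.84

3.84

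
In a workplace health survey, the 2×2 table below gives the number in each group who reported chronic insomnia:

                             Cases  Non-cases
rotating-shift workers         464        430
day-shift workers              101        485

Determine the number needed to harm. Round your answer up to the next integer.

risk, rotating-shift workers = 464/894 = 0.519016
risk, day-shift workers = 101/586 = 0.172355
absolute risk difference = 0.346661
1 / 0.346661 = 2.885 → round up → 3

3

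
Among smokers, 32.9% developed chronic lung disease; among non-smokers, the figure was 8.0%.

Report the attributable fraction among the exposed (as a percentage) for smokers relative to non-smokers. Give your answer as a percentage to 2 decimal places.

AR% = (0.3290 − 0.0800) / 0.3290 = 0.7568 → 75.68%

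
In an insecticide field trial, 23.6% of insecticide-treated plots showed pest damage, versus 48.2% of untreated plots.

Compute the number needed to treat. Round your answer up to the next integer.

5

absolute risk difference = 0.246000
1 / 0.246000 = 4.065 → round up → 5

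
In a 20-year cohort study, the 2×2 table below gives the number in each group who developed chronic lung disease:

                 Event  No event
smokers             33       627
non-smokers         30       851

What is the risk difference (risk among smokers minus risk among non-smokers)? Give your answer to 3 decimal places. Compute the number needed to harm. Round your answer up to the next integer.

risk, smokers = 33/660 = 0.05000
risk, non-smokers = 30/881 = 0.03405
risk difference = 0.05000 − 0.03405 = 0.016
absolute risk difference = 0.015948
1 / 0.015948 = 62.704 → round up → 63

RD = 0.016; NNH = 63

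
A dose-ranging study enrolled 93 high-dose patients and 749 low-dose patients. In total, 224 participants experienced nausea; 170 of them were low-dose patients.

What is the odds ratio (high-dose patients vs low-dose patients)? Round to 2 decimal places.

4.72

high-dose patients with the outcome: 224 − 170 = 54
high-dose patients without the outcome: 93 − 54 = 39
low-dose patients without the outcome: 749 − 170 = 579
OR = (54 × 579) / (39 × 170) = 31266/6630 ≈ 4.72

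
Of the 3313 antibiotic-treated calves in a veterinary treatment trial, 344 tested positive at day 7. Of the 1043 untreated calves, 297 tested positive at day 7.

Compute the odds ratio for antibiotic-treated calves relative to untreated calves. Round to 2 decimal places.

OR = (344 × 746) / (2969 × 297) = 256624/881793 ≈ 0.29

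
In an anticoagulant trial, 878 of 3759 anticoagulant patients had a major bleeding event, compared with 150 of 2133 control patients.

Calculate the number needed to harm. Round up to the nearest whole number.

risk, anticoagulant patients = 878/3759 = 0.233573
risk, control patients = 150/2133 = 0.070323
absolute risk difference = 0.163249
1 / 0.163249 = 6.126 → round up → 7

NNH: 7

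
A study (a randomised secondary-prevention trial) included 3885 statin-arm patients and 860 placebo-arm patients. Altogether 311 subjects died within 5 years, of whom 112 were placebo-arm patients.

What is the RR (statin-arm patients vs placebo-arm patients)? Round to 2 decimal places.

statin-arm patients with the outcome: 311 − 112 = 199
statin-arm patients without the outcome: 3885 − 199 = 3686
placebo-arm patients without the outcome: 860 − 112 = 748
risk, statin-arm patients = 199/3885 = 0.0512
risk, placebo-arm patients = 112/860 = 0.1302
RR = 0.0512 / 0.1302 = 0.39

0.39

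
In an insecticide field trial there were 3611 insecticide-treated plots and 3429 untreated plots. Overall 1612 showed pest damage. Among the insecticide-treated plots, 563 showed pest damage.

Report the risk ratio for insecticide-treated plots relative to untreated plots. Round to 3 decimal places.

RR: 0.510

insecticide-treated plots without the outcome: 3611 − 563 = 3048
untreated plots with the outcome: 1612 − 563 = 1049
untreated plots without the outcome: 3429 − 1049 = 2380
risk, insecticide-treated plots = 563/3611 = 0.1559
risk, untreated plots = 1049/3429 = 0.3059
RR = 0.1559 / 0.3059 = 0.510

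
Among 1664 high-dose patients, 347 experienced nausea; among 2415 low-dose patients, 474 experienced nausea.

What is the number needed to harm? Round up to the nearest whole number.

risk, high-dose patients = 347/1664 = 0.208534
risk, low-dose patients = 474/2415 = 0.196273
absolute risk difference = 0.012260
1 / 0.012260 = 81.566 → round up → 82

NNH = 82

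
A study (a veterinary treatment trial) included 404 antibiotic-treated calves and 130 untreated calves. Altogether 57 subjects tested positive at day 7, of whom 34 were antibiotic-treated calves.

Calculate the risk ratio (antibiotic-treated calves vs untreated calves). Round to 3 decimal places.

RR ≈ 0.476

antibiotic-treated calves without the outcome: 404 − 34 = 370
untreated calves with the outcome: 57 − 34 = 23
untreated calves without the outcome: 130 − 23 = 107
risk, antibiotic-treated calves = 34/404 = 0.0842
risk, untreated calves = 23/130 = 0.1769
RR = 0.0842 / 0.1769 = 0.476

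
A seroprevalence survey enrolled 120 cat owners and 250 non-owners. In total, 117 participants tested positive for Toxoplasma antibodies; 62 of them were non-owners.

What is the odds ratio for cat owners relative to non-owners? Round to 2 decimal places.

cat owners with the outcome: 117 − 62 = 55
cat owners without the outcome: 120 − 55 = 65
non-owners without the outcome: 250 − 62 = 188
OR = (55 × 188) / (65 × 62) = 10340/4030 ≈ 2.57

2.57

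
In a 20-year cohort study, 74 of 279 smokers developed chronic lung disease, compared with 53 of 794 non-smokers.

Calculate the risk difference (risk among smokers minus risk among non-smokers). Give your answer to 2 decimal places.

0.20

risk, smokers = 74/279 = 0.2652
risk, non-smokers = 53/794 = 0.0668
risk difference = 0.2652 − 0.0668 = 0.20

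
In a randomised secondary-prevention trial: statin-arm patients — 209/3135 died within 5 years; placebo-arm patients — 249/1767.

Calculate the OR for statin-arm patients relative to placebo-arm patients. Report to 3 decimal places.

OR = (209 × 1518) / (2926 × 249) = 317262/728574 ≈ 0.435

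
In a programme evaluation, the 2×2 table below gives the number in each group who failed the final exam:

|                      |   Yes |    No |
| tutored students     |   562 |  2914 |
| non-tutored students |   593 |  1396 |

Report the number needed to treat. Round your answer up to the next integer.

NNT = 8

risk, tutored students = 562/3476 = 0.161680
risk, non-tutored students = 593/1989 = 0.298140
absolute risk difference = 0.136460
1 / 0.136460 = 7.328 → round up → 8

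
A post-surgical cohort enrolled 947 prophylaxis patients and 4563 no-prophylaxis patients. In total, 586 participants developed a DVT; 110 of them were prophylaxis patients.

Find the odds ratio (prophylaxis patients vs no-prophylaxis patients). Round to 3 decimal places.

OR: 1.128

prophylaxis patients without the outcome: 947 − 110 = 837
no-prophylaxis patients with the outcome: 586 − 110 = 476
no-prophylaxis patients without the outcome: 4563 − 476 = 4087
odds, prophylaxis patients = 110/837 = 0.1314
odds, no-prophylaxis patients = 476/4087 = 0.1165
OR = 0.1314 / 0.1165 = 1.128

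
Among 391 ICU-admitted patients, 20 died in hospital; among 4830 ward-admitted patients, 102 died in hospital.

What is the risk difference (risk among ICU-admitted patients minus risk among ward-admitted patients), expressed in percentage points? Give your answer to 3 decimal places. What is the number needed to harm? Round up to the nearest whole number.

RD = 3.003; NNH = 34

risk, ICU-admitted patients = 20/391 = 0.05115
risk, ward-admitted patients = 102/4830 = 0.02112
risk difference = 0.05115 − 0.02112 = 0.03003 → 3.003 percentage points
absolute risk difference = 0.030033
1 / 0.030033 = 33.297 → round up → 34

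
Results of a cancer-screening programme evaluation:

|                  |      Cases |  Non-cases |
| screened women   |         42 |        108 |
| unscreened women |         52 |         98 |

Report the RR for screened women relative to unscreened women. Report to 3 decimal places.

0.808

risk, screened women = 42/150 = 0.2800
risk, unscreened women = 52/150 = 0.3467
RR = 0.2800 / 0.3467 = 0.808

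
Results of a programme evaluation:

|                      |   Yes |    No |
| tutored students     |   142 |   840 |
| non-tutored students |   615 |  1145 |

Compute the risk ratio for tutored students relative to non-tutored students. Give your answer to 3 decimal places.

0.414

risk, tutored students = 142/982 = 0.1446
risk, non-tutored students = 615/1760 = 0.3494
RR = 0.1446 / 0.3494 = 0.414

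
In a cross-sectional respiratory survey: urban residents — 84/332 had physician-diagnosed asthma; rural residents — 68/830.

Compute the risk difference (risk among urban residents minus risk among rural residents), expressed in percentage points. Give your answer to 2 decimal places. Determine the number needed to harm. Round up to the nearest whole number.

risk, urban residents = 84/332 = 0.2530
risk, rural residents = 68/830 = 0.0819
risk difference = 0.2530 − 0.0819 = 0.1711 → 17.11 percentage points
absolute risk difference = 0.171084
1 / 0.171084 = 5.845 → round up → 6

RD = 17.11; NNH = 6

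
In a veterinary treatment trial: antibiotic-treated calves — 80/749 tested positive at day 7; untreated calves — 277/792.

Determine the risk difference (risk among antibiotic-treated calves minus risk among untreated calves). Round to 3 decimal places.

-0.243

risk, antibiotic-treated calves = 80/749 = 0.1068
risk, untreated calves = 277/792 = 0.3497
risk difference = 0.1068 − 0.3497 = -0.243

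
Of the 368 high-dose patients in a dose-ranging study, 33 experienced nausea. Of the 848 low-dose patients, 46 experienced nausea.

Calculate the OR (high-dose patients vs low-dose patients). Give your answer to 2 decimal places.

odds, high-dose patients = 33/335 = 0.0985
odds, low-dose patients = 46/802 = 0.0574
OR = 0.0985 / 0.0574 = 1.72

1.72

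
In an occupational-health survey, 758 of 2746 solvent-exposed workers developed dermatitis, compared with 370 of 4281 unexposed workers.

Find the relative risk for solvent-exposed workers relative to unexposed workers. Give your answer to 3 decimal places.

risk, solvent-exposed workers = 758/2746 = 0.2760
risk, unexposed workers = 370/4281 = 0.0864
RR = 0.2760 / 0.0864 = 3.194

3.194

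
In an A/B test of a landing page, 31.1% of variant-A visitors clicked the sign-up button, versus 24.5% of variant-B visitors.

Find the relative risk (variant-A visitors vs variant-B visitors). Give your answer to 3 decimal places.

RR = 0.3110 / 0.2450 = 1.269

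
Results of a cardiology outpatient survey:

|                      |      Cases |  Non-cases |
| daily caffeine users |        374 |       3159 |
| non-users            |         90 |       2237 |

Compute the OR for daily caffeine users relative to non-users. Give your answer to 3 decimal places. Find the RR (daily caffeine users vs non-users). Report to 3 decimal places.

OR = (374 × 2237) / (3159 × 90) = 836638/284310 ≈ 2.943
risk, daily caffeine users = 374/3533 = 0.10586
risk, non-users = 90/2327 = 0.03868
RR = 0.10586 / 0.03868 = 2.737

OR = 2.943; RR = 2.737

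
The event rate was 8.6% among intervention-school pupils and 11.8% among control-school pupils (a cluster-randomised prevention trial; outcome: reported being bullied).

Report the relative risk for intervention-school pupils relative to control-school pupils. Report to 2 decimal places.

RR = 0.0860 / 0.1180 = 0.73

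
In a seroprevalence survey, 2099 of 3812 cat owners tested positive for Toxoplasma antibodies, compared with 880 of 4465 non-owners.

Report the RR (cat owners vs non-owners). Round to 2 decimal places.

risk, cat owners = 2099/3812 = 0.5506
risk, non-owners = 880/4465 = 0.1971
RR = 0.5506 / 0.1971 = 2.79

RR ≈ 2.79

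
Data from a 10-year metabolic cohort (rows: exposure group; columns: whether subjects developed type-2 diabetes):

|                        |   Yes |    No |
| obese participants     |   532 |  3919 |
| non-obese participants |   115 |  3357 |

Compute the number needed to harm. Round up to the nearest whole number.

12

risk, obese participants = 532/4451 = 0.119524
risk, non-obese participants = 115/3472 = 0.033122
absolute risk difference = 0.086402
1 / 0.086402 = 11.574 → round up → 12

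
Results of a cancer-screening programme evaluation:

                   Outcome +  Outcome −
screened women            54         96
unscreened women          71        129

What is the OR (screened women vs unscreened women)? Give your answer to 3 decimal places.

odds, screened women = 54/96 = 0.5625
odds, unscreened women = 71/129 = 0.5504
OR = 0.5625 / 0.5504 = 1.022

OR: 1.022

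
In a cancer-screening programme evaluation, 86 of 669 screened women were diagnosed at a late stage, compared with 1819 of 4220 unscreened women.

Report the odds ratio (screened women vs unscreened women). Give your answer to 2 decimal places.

OR = (86 × 2401) / (583 × 1819) = 206486/1060477 ≈ 0.19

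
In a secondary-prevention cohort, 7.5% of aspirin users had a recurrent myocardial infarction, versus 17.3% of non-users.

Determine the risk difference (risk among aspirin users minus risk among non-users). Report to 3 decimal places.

risk difference = 0.0750 − 0.1730 = -0.098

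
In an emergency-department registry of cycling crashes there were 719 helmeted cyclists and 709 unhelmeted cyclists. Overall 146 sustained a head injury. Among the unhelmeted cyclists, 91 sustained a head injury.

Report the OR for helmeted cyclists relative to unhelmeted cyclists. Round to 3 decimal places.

helmeted cyclists with the outcome: 146 − 91 = 55
helmeted cyclists without the outcome: 719 − 55 = 664
unhelmeted cyclists without the outcome: 709 − 91 = 618
OR = (55 × 618) / (664 × 91) = 33990/60424 ≈ 0.563

OR ≈ 0.563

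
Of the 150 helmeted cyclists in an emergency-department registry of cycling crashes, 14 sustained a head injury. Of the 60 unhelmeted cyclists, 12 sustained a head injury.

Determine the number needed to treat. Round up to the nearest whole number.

NNT: 10

risk, helmeted cyclists = 14/150 = 0.093333
risk, unhelmeted cyclists = 12/60 = 0.200000
absolute risk difference = 0.106667
1 / 0.106667 = 9.375 → round up → 10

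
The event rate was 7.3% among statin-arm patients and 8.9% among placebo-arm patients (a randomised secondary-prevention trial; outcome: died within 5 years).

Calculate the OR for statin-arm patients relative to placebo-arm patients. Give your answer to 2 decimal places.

OR ≈ 0.81

odds, statin-arm patients = 0.0730/0.9270 = 0.0787
odds, placebo-arm patients = 0.0890/0.9110 = 0.0977
OR = 0.0787 / 0.0977 = 0.81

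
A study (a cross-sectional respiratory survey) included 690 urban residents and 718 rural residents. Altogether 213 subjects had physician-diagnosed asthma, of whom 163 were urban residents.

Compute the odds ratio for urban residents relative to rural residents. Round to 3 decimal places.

OR ≈ 4.132

urban residents without the outcome: 690 − 163 = 527
rural residents with the outcome: 213 − 163 = 50
rural residents without the outcome: 718 − 50 = 668
OR = (163 × 668) / (527 × 50) = 108884/26350 ≈ 4.132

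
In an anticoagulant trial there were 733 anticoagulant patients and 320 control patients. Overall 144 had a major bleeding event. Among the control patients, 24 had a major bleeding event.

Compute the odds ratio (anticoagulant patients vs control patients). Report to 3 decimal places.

anticoagulant patients with the outcome: 144 − 24 = 120
anticoagulant patients without the outcome: 733 − 120 = 613
control patients without the outcome: 320 − 24 = 296
OR = (120 × 296) / (613 × 24) = 35520/14712 ≈ 2.414

2.414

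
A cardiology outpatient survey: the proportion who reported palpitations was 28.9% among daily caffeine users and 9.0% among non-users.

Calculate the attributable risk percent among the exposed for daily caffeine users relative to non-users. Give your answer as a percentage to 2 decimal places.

AR% = (0.2890 − 0.0900) / 0.2890 = 0.6886 → 68.86%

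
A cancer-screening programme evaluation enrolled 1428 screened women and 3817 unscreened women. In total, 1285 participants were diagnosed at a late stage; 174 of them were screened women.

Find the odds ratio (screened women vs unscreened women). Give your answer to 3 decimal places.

screened women without the outcome: 1428 − 174 = 1254
unscreened women with the outcome: 1285 − 174 = 1111
unscreened women without the outcome: 3817 − 1111 = 2706
OR = (174 × 2706) / (1254 × 1111) = 470844/1393194 ≈ 0.338

OR ≈ 0.338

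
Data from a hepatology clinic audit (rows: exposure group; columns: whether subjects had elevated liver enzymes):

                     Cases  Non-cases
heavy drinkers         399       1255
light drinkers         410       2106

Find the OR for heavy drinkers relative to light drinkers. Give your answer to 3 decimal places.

OR = (399 × 2106) / (1255 × 410) = 840294/514550 ≈ 1.633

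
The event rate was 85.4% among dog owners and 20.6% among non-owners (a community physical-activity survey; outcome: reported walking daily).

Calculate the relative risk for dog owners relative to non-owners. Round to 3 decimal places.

RR = 0.8540 / 0.2060 = 4.146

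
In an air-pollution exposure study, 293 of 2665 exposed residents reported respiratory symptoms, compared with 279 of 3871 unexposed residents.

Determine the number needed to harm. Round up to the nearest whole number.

risk, exposed residents = 293/2665 = 0.109944
risk, unexposed residents = 279/3871 = 0.072074
absolute risk difference = 0.037869
1 / 0.037869 = 26.407 → round up → 27

NNH ≈ 27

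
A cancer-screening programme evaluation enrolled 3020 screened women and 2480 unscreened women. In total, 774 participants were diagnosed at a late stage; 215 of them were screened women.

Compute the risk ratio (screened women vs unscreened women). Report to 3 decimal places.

screened women without the outcome: 3020 − 215 = 2805
unscreened women with the outcome: 774 − 215 = 559
unscreened women without the outcome: 2480 − 559 = 1921
risk, screened women = 215/3020 = 0.0712
risk, unscreened women = 559/2480 = 0.2254
RR = 0.0712 / 0.2254 = 0.316

RR = 0.316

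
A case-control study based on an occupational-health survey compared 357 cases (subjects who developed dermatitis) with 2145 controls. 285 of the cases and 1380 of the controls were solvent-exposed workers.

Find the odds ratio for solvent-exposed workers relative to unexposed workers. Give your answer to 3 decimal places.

2.194

odds, solvent-exposed workers = 285/1380 = 0.2065
odds, unexposed workers = 72/765 = 0.0941
OR = 0.2065 / 0.0941 = 2.194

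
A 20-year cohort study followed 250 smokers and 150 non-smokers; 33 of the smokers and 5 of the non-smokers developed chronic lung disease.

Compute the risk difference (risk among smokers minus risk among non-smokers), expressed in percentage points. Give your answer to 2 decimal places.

RD = 9.87

risk, smokers = 33/250 = 0.13200
risk, non-smokers = 5/150 = 0.03333
risk difference = 0.13200 − 0.03333 = 0.09867 → 9.87 percentage points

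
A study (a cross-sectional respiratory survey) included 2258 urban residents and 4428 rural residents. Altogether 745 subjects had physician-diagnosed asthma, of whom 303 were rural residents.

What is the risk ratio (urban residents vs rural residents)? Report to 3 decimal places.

RR: 2.861

urban residents with the outcome: 745 − 303 = 442
urban residents without the outcome: 2258 − 442 = 1816
rural residents without the outcome: 4428 − 303 = 4125
risk, urban residents = 442/2258 = 0.1957
risk, rural residents = 303/4428 = 0.0684
RR = 0.1957 / 0.0684 = 2.861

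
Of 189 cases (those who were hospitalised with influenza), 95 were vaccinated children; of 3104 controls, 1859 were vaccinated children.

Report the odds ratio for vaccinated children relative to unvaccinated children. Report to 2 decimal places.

0.68

odds, vaccinated children = 95/1859 = 0.05110
odds, unvaccinated children = 94/1245 = 0.07550
OR = 0.05110 / 0.07550 = 0.68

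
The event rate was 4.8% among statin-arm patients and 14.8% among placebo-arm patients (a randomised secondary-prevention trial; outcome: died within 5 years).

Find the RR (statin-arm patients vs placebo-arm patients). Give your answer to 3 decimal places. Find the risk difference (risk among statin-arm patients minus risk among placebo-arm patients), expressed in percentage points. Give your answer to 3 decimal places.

RR = 0.324; RD = -10.000

RR = 0.04800 / 0.14800 = 0.324
risk difference = 0.04800 − 0.14800 = -0.10000 → -10.000 percentage points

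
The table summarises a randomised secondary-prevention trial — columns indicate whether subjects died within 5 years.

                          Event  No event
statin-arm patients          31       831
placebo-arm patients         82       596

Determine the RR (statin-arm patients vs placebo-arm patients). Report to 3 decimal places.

RR ≈ 0.297

risk, statin-arm patients = 31/862 = 0.03596
risk, placebo-arm patients = 82/678 = 0.12094
RR = 0.03596 / 0.12094 = 0.297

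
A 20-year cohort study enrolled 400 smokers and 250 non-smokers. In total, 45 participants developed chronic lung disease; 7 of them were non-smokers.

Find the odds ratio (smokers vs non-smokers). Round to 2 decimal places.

smokers with the outcome: 45 − 7 = 38
smokers without the outcome: 400 − 38 = 362
non-smokers without the outcome: 250 − 7 = 243
OR = (38 × 243) / (362 × 7) = 9234/2534 ≈ 3.64

OR: 3.64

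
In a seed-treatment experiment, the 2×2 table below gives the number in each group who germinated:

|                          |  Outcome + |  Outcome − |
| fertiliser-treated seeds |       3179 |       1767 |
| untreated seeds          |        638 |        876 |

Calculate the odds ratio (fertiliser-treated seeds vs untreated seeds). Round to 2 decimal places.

OR = (3179 × 876) / (1767 × 638) = 2784804/1127346 ≈ 2.47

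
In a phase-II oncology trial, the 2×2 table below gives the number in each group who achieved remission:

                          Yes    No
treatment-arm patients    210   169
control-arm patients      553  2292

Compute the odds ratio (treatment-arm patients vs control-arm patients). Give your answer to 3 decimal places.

OR = (210 × 2292) / (169 × 553) = 481320/93457 ≈ 5.150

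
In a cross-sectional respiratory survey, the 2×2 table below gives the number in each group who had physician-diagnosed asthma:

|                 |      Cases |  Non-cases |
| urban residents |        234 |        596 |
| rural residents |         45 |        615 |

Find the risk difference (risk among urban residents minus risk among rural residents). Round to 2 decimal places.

RD = 0.21

risk, urban residents = 234/830 = 0.2819
risk, rural residents = 45/660 = 0.0682
risk difference = 0.2819 − 0.0682 = 0.21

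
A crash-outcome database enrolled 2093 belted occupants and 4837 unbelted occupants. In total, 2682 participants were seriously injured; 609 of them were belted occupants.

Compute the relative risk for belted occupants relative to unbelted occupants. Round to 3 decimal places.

belted occupants without the outcome: 2093 − 609 = 1484
unbelted occupants with the outcome: 2682 − 609 = 2073
unbelted occupants without the outcome: 4837 − 2073 = 2764
risk, belted occupants = 609/2093 = 0.2910
risk, unbelted occupants = 2073/4837 = 0.4286
RR = 0.2910 / 0.4286 = 0.679

RR ≈ 0.679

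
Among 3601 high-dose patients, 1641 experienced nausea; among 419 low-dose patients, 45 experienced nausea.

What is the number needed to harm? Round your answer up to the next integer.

risk, high-dose patients = 1641/3601 = 0.455707
risk, low-dose patients = 45/419 = 0.107399
absolute risk difference = 0.348308
1 / 0.348308 = 2.871 → round up → 3

NNH = 3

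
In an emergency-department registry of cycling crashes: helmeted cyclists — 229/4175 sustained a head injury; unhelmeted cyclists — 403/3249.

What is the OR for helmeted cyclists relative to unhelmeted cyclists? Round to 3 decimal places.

OR = (229 × 2846) / (3946 × 403) = 651734/1590238 ≈ 0.410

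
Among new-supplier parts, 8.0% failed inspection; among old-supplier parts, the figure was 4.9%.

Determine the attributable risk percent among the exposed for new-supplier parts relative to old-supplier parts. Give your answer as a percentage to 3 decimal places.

AR% = (0.08000 − 0.04900) / 0.08000 = 0.3875 → 38.750%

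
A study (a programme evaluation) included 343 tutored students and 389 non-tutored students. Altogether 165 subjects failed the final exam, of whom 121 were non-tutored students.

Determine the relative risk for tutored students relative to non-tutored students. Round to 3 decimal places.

0.412

tutored students with the outcome: 165 − 121 = 44
tutored students without the outcome: 343 − 44 = 299
non-tutored students without the outcome: 389 − 121 = 268
risk, tutored students = 44/343 = 0.1283
risk, non-tutored students = 121/389 = 0.3111
RR = 0.1283 / 0.3111 = 0.412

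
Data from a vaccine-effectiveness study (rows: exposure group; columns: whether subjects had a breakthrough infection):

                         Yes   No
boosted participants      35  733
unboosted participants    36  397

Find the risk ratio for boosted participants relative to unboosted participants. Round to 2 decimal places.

risk, boosted participants = 35/768 = 0.04557
risk, unboosted participants = 36/433 = 0.08314
RR = 0.04557 / 0.08314 = 0.55

0.55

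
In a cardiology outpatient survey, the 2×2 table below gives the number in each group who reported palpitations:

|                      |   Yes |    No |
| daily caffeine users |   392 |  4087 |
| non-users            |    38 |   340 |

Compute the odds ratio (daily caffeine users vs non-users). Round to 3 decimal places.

OR = (392 × 340) / (4087 × 38) = 133280/155306 ≈ 0.858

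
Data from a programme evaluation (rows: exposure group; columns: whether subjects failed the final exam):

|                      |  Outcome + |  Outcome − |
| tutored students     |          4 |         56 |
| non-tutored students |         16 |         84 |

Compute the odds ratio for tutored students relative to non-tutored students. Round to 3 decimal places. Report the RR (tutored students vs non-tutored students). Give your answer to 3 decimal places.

OR = (4 × 84) / (56 × 16) = 336/896 ≈ 0.375
risk, tutored students = 4/60 = 0.0667
risk, non-tutored students = 16/100 = 0.1600
RR = 0.0667 / 0.1600 = 0.417

OR = 0.375; RR = 0.417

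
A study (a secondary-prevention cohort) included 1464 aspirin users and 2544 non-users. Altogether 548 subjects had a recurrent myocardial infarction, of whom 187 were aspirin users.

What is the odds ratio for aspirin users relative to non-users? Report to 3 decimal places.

OR ≈ 0.886

aspirin users without the outcome: 1464 − 187 = 1277
non-users with the outcome: 548 − 187 = 361
non-users without the outcome: 2544 − 361 = 2183
OR = (187 × 2183) / (1277 × 361) = 408221/460997 ≈ 0.886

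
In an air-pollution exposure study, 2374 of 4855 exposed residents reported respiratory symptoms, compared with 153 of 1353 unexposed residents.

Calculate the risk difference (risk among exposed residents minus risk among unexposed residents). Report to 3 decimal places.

risk, exposed residents = 2374/4855 = 0.4890
risk, unexposed residents = 153/1353 = 0.1131
risk difference = 0.4890 − 0.1131 = 0.376

0.376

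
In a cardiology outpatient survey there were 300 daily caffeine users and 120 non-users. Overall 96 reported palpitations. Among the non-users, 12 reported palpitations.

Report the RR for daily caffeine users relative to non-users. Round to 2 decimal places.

RR = 2.80

daily caffeine users with the outcome: 96 − 12 = 84
daily caffeine users without the outcome: 300 − 84 = 216
non-users without the outcome: 120 − 12 = 108
risk, daily caffeine users = 84/300 = 0.2800
risk, non-users = 12/120 = 0.1000
RR = 0.2800 / 0.1000 = 2.80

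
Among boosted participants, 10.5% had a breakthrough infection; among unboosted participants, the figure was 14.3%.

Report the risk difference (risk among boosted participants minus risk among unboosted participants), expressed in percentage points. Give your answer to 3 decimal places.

RD ≈ -3.800

risk difference = 0.1050 − 0.1430 = -0.0380 → -3.800 percentage points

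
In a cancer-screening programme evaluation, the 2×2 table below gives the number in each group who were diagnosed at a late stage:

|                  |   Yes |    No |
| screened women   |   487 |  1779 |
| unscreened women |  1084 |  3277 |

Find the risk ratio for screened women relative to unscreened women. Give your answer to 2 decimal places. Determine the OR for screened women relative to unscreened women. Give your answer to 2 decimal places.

risk, screened women = 487/2266 = 0.2149
risk, unscreened women = 1084/4361 = 0.2486
RR = 0.2149 / 0.2486 = 0.86
OR = (487 × 3277) / (1779 × 1084) = 1595899/1928436 ≈ 0.83

RR = 0.86; OR = 0.83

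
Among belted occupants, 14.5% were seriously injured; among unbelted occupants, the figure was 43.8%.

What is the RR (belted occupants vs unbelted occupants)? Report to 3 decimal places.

RR = 0.1450 / 0.4380 = 0.331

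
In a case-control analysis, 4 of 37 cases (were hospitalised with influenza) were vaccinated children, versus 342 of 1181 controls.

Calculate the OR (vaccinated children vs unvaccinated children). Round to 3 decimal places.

odds, vaccinated children = 4/342 = 0.01170
odds, unvaccinated children = 33/839 = 0.03933
OR = 0.01170 / 0.03933 = 0.297

OR: 0.297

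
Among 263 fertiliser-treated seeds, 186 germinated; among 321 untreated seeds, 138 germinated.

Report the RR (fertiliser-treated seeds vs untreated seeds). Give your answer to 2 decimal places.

risk, fertiliser-treated seeds = 186/263 = 0.7072
risk, untreated seeds = 138/321 = 0.4299
RR = 0.7072 / 0.4299 = 1.65

1.65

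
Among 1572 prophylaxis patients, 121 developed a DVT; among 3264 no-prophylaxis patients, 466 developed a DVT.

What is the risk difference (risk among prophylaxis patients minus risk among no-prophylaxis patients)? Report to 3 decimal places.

risk, prophylaxis patients = 121/1572 = 0.0770
risk, no-prophylaxis patients = 466/3264 = 0.1428
risk difference = 0.0770 − 0.1428 = -0.066

RD: -0.066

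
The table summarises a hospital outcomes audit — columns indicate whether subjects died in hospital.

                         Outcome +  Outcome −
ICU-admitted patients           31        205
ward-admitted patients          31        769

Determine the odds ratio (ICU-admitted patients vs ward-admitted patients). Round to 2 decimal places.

OR = (31 × 769) / (205 × 31) = 23839/6355 ≈ 3.75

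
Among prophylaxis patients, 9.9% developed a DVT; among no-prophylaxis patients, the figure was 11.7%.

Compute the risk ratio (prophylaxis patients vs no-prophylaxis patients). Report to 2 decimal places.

RR = 0.0990 / 0.1170 = 0.85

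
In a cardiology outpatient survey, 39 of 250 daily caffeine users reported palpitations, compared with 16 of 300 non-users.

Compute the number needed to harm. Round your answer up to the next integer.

10

risk, daily caffeine users = 39/250 = 0.156000
risk, non-users = 16/300 = 0.053333
absolute risk difference = 0.102667
1 / 0.102667 = 9.740 → round up → 10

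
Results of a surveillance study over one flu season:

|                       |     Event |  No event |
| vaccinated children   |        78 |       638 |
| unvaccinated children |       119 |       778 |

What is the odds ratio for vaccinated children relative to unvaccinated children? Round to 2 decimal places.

odds, vaccinated children = 78/638 = 0.1223
odds, unvaccinated children = 119/778 = 0.1530
OR = 0.1223 / 0.1530 = 0.80

0.80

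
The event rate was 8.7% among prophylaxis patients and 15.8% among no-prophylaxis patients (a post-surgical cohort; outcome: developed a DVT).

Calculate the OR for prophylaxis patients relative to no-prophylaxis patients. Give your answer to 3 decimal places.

OR ≈ 0.508

odds, prophylaxis patients = 0.0870/0.9130 = 0.0953
odds, no-prophylaxis patients = 0.1580/0.8420 = 0.1876
OR = 0.0953 / 0.1876 = 0.508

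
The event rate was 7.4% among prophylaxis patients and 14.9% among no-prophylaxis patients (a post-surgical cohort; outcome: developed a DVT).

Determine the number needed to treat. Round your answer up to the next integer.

absolute risk difference = 0.075000
1 / 0.075000 = 13.333 → round up → 14

NNT = 14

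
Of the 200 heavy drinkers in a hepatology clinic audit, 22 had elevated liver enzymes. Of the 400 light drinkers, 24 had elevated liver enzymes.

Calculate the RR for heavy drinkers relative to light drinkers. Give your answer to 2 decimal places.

RR ≈ 1.83

risk, heavy drinkers = 22/200 = 0.1100
risk, light drinkers = 24/400 = 0.0600
RR = 0.1100 / 0.0600 = 1.83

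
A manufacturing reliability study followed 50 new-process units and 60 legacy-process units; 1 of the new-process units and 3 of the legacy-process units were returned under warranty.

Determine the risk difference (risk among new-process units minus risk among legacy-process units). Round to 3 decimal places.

risk, new-process units = 1/50 = 0.02000
risk, legacy-process units = 3/60 = 0.05000
risk difference = 0.02000 − 0.05000 = -0.030

RD = -0.030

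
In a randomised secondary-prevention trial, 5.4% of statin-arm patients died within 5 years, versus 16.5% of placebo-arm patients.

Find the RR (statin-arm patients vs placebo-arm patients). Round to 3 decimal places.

RR = 0.0540 / 0.1650 = 0.327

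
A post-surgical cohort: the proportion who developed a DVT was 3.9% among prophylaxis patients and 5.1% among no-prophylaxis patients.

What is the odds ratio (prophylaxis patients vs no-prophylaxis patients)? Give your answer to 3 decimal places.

0.755

odds, prophylaxis patients = 0.03900/0.96100 = 0.04058
odds, no-prophylaxis patients = 0.05100/0.94900 = 0.05374
OR = 0.04058 / 0.05374 = 0.755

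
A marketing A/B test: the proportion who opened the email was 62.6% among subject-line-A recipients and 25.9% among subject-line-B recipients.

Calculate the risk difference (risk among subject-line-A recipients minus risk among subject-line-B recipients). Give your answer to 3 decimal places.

risk difference = 0.6260 − 0.2590 = 0.367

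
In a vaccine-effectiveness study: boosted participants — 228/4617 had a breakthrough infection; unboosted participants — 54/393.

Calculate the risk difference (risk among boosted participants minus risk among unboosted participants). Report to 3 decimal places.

RD: -0.088

risk, boosted participants = 228/4617 = 0.04938
risk, unboosted participants = 54/393 = 0.13740
risk difference = 0.04938 − 0.13740 = -0.088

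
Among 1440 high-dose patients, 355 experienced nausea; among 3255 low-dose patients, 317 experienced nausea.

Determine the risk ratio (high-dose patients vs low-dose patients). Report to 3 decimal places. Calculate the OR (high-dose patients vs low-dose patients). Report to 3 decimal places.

RR = 2.531; OR = 3.032

risk, high-dose patients = 355/1440 = 0.2465
risk, low-dose patients = 317/3255 = 0.0974
RR = 0.2465 / 0.0974 = 2.531
OR = (355 × 2938) / (1085 × 317) = 1042990/343945 ≈ 3.032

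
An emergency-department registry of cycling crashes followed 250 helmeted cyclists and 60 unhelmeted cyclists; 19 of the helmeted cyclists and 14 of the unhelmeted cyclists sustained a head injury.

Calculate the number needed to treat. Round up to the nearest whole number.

risk, helmeted cyclists = 19/250 = 0.076000
risk, unhelmeted cyclists = 14/60 = 0.233333
absolute risk difference = 0.157333
1 / 0.157333 = 6.356 → round up → 7

NNT ≈ 7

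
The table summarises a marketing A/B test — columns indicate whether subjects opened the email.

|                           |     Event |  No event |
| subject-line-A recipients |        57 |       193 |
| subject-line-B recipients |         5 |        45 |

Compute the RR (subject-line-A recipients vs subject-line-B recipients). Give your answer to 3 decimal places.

risk, subject-line-A recipients = 57/250 = 0.2280
risk, subject-line-B recipients = 5/50 = 0.1000
RR = 0.2280 / 0.1000 = 2.280

RR = 2.280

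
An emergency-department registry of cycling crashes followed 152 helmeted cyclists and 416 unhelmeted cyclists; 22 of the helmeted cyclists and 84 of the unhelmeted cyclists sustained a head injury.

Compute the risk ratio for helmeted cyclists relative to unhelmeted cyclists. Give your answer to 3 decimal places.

RR: 0.717

risk, helmeted cyclists = 22/152 = 0.1447
risk, unhelmeted cyclists = 84/416 = 0.2019
RR = 0.1447 / 0.2019 = 0.717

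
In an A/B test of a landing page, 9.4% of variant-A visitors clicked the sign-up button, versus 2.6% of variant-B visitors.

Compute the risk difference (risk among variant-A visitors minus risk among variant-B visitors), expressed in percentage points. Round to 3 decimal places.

6.800

risk difference = 0.09400 − 0.02600 = 0.06800 → 6.800 percentage points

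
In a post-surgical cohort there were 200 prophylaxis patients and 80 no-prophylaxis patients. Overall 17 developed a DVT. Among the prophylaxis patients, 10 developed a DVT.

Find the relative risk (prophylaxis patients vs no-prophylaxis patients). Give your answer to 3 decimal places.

RR ≈ 0.571

prophylaxis patients without the outcome: 200 − 10 = 190
no-prophylaxis patients with the outcome: 17 − 10 = 7
no-prophylaxis patients without the outcome: 80 − 7 = 73
risk, prophylaxis patients = 10/200 = 0.0500
risk, no-prophylaxis patients = 7/80 = 0.0875
RR = 0.0500 / 0.0875 = 0.571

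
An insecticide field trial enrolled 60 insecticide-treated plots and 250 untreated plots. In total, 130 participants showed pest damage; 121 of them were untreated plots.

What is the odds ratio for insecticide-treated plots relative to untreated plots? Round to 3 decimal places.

0.188

insecticide-treated plots with the outcome: 130 − 121 = 9
insecticide-treated plots without the outcome: 60 − 9 = 51
untreated plots without the outcome: 250 − 121 = 129
OR = (9 × 129) / (51 × 121) = 1161/6171 ≈ 0.188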